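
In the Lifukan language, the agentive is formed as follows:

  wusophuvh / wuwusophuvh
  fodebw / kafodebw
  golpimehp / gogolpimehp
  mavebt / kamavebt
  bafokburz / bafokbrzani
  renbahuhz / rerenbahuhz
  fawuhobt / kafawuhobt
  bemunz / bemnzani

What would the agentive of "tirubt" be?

renbahuhz and bafokburz both end in -z yet inflect differently (rerenbahuhz, bafokbrzani), so the final letter is not what conditions the rule; the second-to-last letter is.
"tirubt" has second-to-last letter 'b'. The stems whose second-to-last letter is 'b' (mavebt → kamavebt, fawuhobt → kafawuhobt, fodebw → kafodebw) add the prefix ka-.
So tirubt → katirubt.

katirubt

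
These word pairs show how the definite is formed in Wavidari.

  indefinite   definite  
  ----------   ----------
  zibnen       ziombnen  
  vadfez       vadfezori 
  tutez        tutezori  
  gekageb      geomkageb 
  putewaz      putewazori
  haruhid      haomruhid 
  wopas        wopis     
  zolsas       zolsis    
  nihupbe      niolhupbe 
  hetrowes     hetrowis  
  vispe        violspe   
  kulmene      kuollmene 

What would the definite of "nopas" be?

"nopas" ends in -s. The stems ending in -s (zolsas → zolsis, hetrowes → hetrowis, wopas → wopis) change the last vowel to 'i'.
So nopas → nopis.

nopis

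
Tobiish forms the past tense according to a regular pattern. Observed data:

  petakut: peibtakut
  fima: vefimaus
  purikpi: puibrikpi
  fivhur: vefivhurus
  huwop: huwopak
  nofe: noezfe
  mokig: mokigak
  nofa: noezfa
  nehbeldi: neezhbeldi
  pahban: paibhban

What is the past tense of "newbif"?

neezwbif

"newbif" begins with n-. The stems beginning with n- (nofa → noezfa, nehbeldi → neezhbeldi, nofe → noezfe) insert -ez- after the first vowel.
So newbif → neezwbif.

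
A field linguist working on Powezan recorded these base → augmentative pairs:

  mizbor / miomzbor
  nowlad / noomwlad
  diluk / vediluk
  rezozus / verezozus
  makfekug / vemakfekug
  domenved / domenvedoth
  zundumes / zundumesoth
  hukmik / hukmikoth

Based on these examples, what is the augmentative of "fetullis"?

nowlad and domenved both end in -d yet inflect differently (noomwlad, domenvedoth), so the final letter is not what conditions the rule; the last vowel is.
"fetullis" has last vowel 'i'. The one such stem in the data (hukmik → hukmikoth) adds -oth, so the same rule applies.
So fetullis → fetullisoth.

fetullisoth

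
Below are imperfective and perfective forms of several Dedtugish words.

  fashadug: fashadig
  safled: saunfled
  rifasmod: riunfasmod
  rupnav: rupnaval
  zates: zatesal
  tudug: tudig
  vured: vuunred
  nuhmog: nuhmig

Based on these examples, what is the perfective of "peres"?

rifasmod and nuhmog both have last vowel 'o' yet inflect differently (riunfasmod, nuhmig), so the last vowel is not what conditions the rule; the final letter is.
"peres" ends in -s. The one such stem in the data (zates → zatesal) adds -al, so the same rule applies.
The other patterns: stems ending in -d insert -un- after the first vowel; stems ending in -g change the last vowel to 'i'.
So peres → peresal.

peresal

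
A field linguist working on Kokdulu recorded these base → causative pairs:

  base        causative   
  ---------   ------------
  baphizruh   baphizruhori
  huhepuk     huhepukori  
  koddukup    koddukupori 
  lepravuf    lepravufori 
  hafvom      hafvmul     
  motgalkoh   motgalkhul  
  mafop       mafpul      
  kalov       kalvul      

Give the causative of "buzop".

"buzop" has last vowel 'o'. The stems whose last vowel is 'o' (hafvom → hafvmul, motgalkoh → motgalkhul, mafop → mafpul) delete the last vowel and add -ul.
The other pattern: stems whose last vowel is 'u' add -ori.
So buzop → buzpul.

buzpul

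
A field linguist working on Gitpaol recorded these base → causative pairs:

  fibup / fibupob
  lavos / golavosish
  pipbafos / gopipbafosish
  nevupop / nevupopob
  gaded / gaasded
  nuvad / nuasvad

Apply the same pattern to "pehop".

lavos and nevupop both have last vowel 'o' yet inflect differently (golavosish, nevupopob), so the last vowel is not what conditions the rule; the final letter is.
"pehop" ends in -p. The stems ending in -p (nevupop → nevupopob, fibup → fibupob) add -ob.
The other patterns: stems ending in -s add go- … -ish around the stem; stems ending in -d insert -as- after the first vowel.
So pehop → pehopob.

pehopob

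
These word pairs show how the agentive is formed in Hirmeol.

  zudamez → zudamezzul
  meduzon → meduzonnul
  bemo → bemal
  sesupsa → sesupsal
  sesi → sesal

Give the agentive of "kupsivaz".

meduzon and bemo both have last vowel 'o' yet inflect differently (meduzonnul, bemal), so the last vowel is not what conditions the rule; whether the stem ends in a vowel or a consonant is.
"kupsivaz" ends in a consonant. The stems ending in a consonant (zudamez → zudamezzul, meduzon → meduzonnul) double the final consonant and add -ul.
The other pattern: stems ending in a vowel drop the final letter and add -al.
So kupsivaz → kupsivazzul.

kupsivazzul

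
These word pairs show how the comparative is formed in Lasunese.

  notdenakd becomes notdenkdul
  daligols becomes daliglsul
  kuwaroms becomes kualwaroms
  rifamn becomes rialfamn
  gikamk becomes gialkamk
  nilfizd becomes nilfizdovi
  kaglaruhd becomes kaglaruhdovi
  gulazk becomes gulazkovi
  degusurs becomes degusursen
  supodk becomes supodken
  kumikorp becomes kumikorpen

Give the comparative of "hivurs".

hivursen

daligols and kuwaroms both end in -s yet inflect differently (daliglsul, kualwaroms), so the final letter is not what conditions the rule; the second-to-last letter is.
"hivurs" has second-to-last letter 'r'. The stems whose second-to-last letter is 'r' (degusurs → degusursen, kumikorp → kumikorpen) add -en.
The other patterns: stems whose second-to-last letter is 'k' or 'l' delete the last vowel and add -ul; stems whose second-to-last letter is 'm' insert -al- after the first vowel; stems whose second-to-last letter is 'h' or 'z' add -ovi.
So hivurs → hivursen.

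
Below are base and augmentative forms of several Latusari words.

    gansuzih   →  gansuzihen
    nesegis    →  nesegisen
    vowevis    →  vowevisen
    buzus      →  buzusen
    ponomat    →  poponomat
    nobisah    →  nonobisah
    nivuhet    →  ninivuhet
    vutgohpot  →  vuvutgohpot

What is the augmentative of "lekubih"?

"lekubih" has last vowel 'i'. The stems whose last vowel is 'i' (gansuzih → gansuzihen, nesegis → nesegisen, vowevis → vowevisen) add -en.
So lekubih → lekubihen.

lekubihen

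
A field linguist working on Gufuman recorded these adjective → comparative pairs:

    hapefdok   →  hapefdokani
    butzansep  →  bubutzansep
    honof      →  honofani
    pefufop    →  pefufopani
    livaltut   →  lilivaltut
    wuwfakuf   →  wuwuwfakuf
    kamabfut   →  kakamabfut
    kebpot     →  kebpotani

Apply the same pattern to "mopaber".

momopaber

honof and wuwfakuf both end in -f yet inflect differently (honofani, wuwuwfakuf), so the final letter is not what conditions the rule; the last vowel is.
"mopaber" has last vowel 'e'. The one such stem in the data (butzansep → bubutzansep) repeats the first consonant+vowel as a prefix (as do wuwfakuf, kamabfut), so the same rule applies.
The other pattern: stems whose last vowel is 'o' add -ani.
So mopaber → momopaber.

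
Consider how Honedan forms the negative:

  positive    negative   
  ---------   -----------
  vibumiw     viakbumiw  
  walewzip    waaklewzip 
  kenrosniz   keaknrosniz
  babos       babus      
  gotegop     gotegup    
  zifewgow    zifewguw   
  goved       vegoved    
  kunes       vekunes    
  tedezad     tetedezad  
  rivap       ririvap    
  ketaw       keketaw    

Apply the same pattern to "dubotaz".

dudubotaz

"dubotaz" has last vowel 'a'. The stems whose last vowel is 'a' (tedezad → tetedezad, rivap → ririvap, ketaw → keketaw) repeat the first consonant+vowel as a prefix.
So dubotaz → dudubotaz.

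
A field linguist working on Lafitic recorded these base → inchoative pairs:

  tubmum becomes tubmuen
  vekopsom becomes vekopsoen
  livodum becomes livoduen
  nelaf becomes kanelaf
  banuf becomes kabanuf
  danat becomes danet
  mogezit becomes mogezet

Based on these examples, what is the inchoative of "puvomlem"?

"puvomlem" ends in -m. The stems ending in -m (tubmum → tubmuen, vekopsom → vekopsoen, livodum → livoduen) drop the final letter and add -en.
So puvomlem → puvomleen.

puvomleen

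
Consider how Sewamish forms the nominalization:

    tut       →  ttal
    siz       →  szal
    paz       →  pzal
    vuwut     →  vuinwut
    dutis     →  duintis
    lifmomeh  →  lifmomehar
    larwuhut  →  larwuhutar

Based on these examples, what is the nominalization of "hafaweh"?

"hafaweh" has 3 vowels. The stems with 3 vowels (lifmomeh → lifmomehar, larwuhut → larwuhutar) add -ar.
The other patterns: stems with 1 vowel delete the last vowel and add -al; stems with 2 vowels insert -in- after the first vowel.
So hafaweh → hafawehar.

hafawehar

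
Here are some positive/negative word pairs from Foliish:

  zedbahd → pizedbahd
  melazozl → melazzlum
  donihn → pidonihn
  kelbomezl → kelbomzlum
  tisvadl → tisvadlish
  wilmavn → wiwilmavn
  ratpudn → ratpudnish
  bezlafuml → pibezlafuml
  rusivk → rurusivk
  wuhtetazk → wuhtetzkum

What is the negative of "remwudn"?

remwudnish

"remwudn" has second-to-last letter 'd'. The stems whose second-to-last letter is 'd' (ratpudn → ratpudnish, tisvadl → tisvadlish) add -ish.
So remwudn → remwudnish.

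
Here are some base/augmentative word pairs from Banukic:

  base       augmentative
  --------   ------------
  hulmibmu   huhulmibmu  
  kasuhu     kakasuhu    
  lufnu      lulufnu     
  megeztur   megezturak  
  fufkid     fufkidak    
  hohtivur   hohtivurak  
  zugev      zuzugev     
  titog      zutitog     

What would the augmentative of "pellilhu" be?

"pellilhu" ends in -u. The stems ending in -u (hulmibmu → huhulmibmu, kasuhu → kakasuhu, lufnu → lulufnu) repeat the first consonant+vowel as a prefix.
The other patterns: stems ending in -d or -r add -ak; stems ending in -g or -v add the prefix zu-.
So pellilhu → pepellilhu.

pepellilhu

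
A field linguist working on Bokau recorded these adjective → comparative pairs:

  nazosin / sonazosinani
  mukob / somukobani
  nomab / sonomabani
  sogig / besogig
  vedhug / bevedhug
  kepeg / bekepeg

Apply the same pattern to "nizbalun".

sogig and nazosin both have last vowel 'i' yet inflect differently (besogig, sonazosinani), so the last vowel is not what conditions the rule; the final letter is.
"nizbalun" ends in -n. The one such stem in the data (nazosin → sonazosinani) adds so- … -ani around the stem, so the same rule applies.
The other pattern: stems ending in -g add the prefix be-.
So nizbalun → sonizbalunani.

sonizbalunani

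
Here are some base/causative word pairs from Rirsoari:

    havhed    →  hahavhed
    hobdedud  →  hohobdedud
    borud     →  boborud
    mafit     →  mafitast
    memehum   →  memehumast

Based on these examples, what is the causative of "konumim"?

hobdedud and memehum both have last vowel 'u' yet inflect differently (hohobdedud, memehumast), so the last vowel is not what conditions the rule; the final letter is.
"konumim" ends in -m. The one such stem in the data (memehum → memehumast) adds -ast, so the same rule applies.
The other pattern: stems ending in -d repeat the first consonant+vowel as a prefix.
So konumim → konumimast.

konumimast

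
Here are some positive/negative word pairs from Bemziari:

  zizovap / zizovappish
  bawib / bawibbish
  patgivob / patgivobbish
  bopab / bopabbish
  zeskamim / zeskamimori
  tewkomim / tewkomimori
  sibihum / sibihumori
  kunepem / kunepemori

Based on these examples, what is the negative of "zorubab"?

zorubabbish

zeskamim and bawib both have last vowel 'i' yet inflect differently (zeskamimori, bawibbish), so the last vowel is not what conditions the rule; the final letter is.
"zorubab" ends in -b. The stems ending in -b (bawib → bawibbish, patgivob → patgivobbish, bopab → bopabbish) double the final consonant and add -ish.
The other pattern: stems ending in -m add -ori.
So zorubab → zorubabbish.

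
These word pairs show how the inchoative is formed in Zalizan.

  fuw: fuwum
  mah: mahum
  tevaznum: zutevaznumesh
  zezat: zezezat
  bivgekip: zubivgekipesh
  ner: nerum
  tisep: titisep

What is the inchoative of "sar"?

"sar" has 1 vowel. The stems with 1 vowel (fuw → fuwum, mah → mahum, ner → nerum) add -um.
So sar → sarum.

sarum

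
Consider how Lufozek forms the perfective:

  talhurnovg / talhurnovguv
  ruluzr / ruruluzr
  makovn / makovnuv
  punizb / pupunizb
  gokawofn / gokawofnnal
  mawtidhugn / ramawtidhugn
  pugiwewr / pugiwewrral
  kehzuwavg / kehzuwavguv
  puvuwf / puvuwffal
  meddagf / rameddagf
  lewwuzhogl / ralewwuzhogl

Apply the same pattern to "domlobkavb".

domlobkavbuv

mawtidhugn and makovn both end in -n yet inflect differently (ramawtidhugn, makovnuv), so the final letter is not what conditions the rule; the second-to-last letter is.
"domlobkavb" has second-to-last letter 'v'. The stems whose second-to-last letter is 'v' (kehzuwavg → kehzuwavguv, makovn → makovnuv, talhurnovg → talhurnovguv) add -uv.
So domlobkavb → domlobkavbuv.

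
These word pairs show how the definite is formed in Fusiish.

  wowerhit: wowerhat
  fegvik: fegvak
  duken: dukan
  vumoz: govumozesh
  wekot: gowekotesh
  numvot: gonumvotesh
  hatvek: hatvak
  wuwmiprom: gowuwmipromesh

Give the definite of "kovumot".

gokovumotesh

"kovumot" has last vowel 'o'. The stems whose last vowel is 'o' (numvot → gonumvotesh, vumoz → govumozesh, wekot → gowekotesh) add go- … -esh around the stem.
So kovumot → gokovumotesh.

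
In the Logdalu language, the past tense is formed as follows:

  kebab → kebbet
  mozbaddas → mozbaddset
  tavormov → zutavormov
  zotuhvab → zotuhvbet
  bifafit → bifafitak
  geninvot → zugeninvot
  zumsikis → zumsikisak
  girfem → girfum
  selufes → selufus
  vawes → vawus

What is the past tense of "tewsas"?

zumsikis and selufes both end in -s yet inflect differently (zumsikisak, selufus), so the final letter is not what conditions the rule; the last vowel is.
"tewsas" has last vowel 'a'. The stems whose last vowel is 'a' (zotuhvab → zotuhvbet, kebab → kebbet, mozbaddas → mozbaddset) delete the last vowel and add -et.
The other patterns: stems whose last vowel is 'i' add -ak; stems whose last vowel is 'e' change the last vowel to 'u'; stems whose last vowel is 'o' add the prefix zu-.
So tewsas → tewsset.

tewsset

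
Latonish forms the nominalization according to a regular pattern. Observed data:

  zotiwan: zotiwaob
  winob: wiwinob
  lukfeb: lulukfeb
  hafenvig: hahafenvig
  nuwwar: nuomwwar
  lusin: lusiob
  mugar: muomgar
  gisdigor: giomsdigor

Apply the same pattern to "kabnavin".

"kabnavin" ends in -n. The stems ending in -n (lusin → lusiob, zotiwan → zotiwaob) drop the final letter and add -ob.
The other patterns: stems ending in -r insert -om- after the first vowel; stems ending in -b or -g repeat the first consonant+vowel as a prefix.
So kabnavin → kabnaviob.

kabnaviob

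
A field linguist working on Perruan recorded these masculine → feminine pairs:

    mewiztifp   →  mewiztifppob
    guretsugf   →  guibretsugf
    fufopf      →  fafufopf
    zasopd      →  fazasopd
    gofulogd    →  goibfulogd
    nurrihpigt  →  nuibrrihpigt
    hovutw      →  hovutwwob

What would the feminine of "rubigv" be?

zasopd and gofulogd both end in -d yet inflect differently (fazasopd, goibfulogd), so the final letter is not what conditions the rule; the second-to-last letter is.
"rubigv" has second-to-last letter 'g'. The stems whose second-to-last letter is 'g' (gofulogd → goibfulogd, guretsugf → guibretsugf, nurrihpigt → nuibrrihpigt) insert -ib- after the first vowel.
The other patterns: stems whose second-to-last letter is 'p' add the prefix fa-; stems whose second-to-last letter is 'f' or 't' double the final consonant and add -ob.
So rubigv → ruibbigv.

ruibbigv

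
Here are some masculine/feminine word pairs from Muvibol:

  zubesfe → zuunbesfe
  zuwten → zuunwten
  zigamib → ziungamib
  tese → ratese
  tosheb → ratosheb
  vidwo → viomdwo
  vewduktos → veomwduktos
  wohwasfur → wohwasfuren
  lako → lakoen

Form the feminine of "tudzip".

ratudzip

zubesfe and tese both end in -e yet inflect differently (zuunbesfe, ratese), so the final letter is not what conditions the rule; the first letter is.
"tudzip" begins with t-. The stems beginning with t- (tese → ratese, tosheb → ratosheb) add the prefix ra-.
The other patterns: stems beginning with z- insert -un- after the first vowel; stems beginning with v- insert -om- after the first vowel; stems beginning with l- or w- add -en.
So tudzip → ratudzip.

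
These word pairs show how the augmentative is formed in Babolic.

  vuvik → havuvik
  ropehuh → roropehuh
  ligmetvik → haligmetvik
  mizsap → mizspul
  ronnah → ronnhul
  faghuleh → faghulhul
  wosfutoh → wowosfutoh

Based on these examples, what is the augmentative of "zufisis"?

"zufisis" has last vowel 'i'. The stems whose last vowel is 'i' (vuvik → havuvik, ligmetvik → haligmetvik) add the prefix ha-.
So zufisis → hazufisis.

hazufisis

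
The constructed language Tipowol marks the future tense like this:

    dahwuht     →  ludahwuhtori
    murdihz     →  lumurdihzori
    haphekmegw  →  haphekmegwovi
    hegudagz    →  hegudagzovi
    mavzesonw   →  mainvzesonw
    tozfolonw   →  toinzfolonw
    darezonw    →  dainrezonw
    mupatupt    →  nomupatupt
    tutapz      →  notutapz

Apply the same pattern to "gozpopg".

nogozpopg

"gozpopg" has second-to-last letter 'p'. The stems whose second-to-last letter is 'p' (mupatupt → nomupatupt, tutapz → notutapz) add the prefix no-.
So gozpopg → nogozpopg.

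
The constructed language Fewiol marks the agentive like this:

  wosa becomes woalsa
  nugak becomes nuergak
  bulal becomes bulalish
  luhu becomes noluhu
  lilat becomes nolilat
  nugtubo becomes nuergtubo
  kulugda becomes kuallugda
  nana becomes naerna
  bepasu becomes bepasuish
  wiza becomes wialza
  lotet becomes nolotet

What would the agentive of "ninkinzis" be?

niernkinzis

"ninkinzis" begins with n-. The stems beginning with n- (nugtubo → nuergtubo, nana → naerna, nugak → nuergak) insert -er- after the first vowel.
The other patterns: stems beginning with l- add the prefix no-; stems beginning with b- add -ish; stems beginning with k- or w- insert -al- after the first vowel.
So ninkinzis → niernkinzis.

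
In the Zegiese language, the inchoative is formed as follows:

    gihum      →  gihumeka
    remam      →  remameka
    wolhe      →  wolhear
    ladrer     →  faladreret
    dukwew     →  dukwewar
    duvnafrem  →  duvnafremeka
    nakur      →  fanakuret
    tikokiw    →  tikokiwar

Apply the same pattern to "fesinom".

fesinomeka

duvnafrem and ladrer both have last vowel 'e' yet inflect differently (duvnafremeka, faladreret), so the last vowel is not what conditions the rule; the final letter is.
"fesinom" ends in -m. The stems ending in -m (remam → remameka, gihum → gihumeka, duvnafrem → duvnafremeka) add -eka.
So fesinom → fesinomeka.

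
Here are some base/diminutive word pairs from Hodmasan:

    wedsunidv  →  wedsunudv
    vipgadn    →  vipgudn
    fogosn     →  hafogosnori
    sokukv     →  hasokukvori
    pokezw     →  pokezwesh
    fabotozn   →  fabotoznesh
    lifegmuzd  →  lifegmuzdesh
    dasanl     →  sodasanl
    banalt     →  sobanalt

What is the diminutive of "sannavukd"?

hasannavukdori

"sannavukd" has second-to-last letter 'k'. The one such stem in the data (sokukv → hasokukvori) adds ha- … -ori around the stem, so the same rule applies.
The other patterns: stems whose second-to-last letter is 'd' change the last vowel to 'u'; stems whose second-to-last letter is 'z' add -esh; stems whose second-to-last letter is 'l' or 'n' add the prefix so-.
So sannavukd → hasannavukdori.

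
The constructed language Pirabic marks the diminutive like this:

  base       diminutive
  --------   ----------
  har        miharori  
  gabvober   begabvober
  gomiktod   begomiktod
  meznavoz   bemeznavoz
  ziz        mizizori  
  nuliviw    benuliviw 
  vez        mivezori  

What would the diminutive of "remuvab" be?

beremuvab

"remuvab" has 3 vowels. The stems with 3 vowels (gomiktod → begomiktod, nuliviw → benuliviw, meznavoz → bemeznavoz) add the prefix be-.
The other pattern: stems with 1 vowel add mi- … -ori around the stem.
So remuvab → beremuvab.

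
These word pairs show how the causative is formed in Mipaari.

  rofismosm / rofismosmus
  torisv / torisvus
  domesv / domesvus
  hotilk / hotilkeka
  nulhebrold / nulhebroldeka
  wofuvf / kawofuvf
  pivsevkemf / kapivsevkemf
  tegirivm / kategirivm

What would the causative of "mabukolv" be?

rofismosm and tegirivm both end in -m yet inflect differently (rofismosmus, kategirivm), so the final letter is not what conditions the rule; the second-to-last letter is.
"mabukolv" has second-to-last letter 'l'. The stems whose second-to-last letter is 'l' (hotilk → hotilkeka, nulhebrold → nulhebroldeka) add -eka.
So mabukolv → mabukolveka.

mabukolveka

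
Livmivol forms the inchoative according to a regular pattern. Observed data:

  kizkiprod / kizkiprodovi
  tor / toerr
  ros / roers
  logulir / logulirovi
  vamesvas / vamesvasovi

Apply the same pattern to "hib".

hierb

tor and logulir both end in -r yet inflect differently (toerr, logulirovi), so the final letter is not what conditions the rule; the number of vowels is.
"hib" has 1 vowel. The stems with 1 vowel (tor → toerr, ros → roers) insert -er- after the first vowel.
So hib → hierb.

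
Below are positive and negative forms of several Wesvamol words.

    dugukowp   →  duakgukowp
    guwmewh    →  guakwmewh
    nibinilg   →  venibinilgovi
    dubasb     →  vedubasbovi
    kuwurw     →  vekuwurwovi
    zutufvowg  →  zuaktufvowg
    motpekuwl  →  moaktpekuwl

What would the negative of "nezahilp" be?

venezahilpovi

zutufvowg and nibinilg both end in -g yet inflect differently (zuaktufvowg, venibinilgovi), so the final letter is not what conditions the rule; the second-to-last letter is.
"nezahilp" has second-to-last letter 'l'. The one such stem in the data (nibinilg → venibinilgovi) adds ve- … -ovi around the stem, so the same rule applies.
The other pattern: stems whose second-to-last letter is 'w' insert -ak- after the first vowel.
So nezahilp → venezahilpovi.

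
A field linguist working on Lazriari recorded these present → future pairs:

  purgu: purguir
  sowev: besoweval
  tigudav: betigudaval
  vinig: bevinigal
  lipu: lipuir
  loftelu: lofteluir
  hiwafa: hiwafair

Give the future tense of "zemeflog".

bezemeflogal

hiwafa and tigudav both have last vowel 'a' yet inflect differently (hiwafair, betigudaval), so the last vowel is not what conditions the rule; whether the stem ends in a vowel or a consonant is.
"zemeflog" ends in a consonant. The stems ending in a consonant (tigudav → betigudaval, vinig → bevinigal, sowev → besoweval) add be- … -al around the stem.
The other pattern: stems ending in a vowel add -ir.
So zemeflog → bezemeflogal.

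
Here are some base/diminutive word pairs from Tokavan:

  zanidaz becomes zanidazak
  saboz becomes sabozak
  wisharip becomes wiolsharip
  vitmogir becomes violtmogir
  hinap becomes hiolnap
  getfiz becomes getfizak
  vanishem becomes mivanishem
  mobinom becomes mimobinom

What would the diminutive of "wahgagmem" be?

miwahgagmem

saboz and mobinom both have last vowel 'o' yet inflect differently (sabozak, mimobinom), so the last vowel is not what conditions the rule; the final letter is.
"wahgagmem" ends in -m. The stems ending in -m (mobinom → mimobinom, vanishem → mivanishem) add the prefix mi-.
The other patterns: stems ending in -z add -ak; stems ending in -p or -r insert -ol- after the first vowel.
So wahgagmem → miwahgagmem.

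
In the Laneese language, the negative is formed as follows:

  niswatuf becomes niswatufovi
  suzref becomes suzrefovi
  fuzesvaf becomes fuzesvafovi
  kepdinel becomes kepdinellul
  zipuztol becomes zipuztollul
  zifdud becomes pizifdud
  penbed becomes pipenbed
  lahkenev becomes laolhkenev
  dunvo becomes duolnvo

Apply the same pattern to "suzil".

suzillul

"suzil" ends in -l. The stems ending in -l (kepdinel → kepdinellul, zipuztol → zipuztollul) double the final consonant and add -ul.
The other patterns: stems ending in -f add -ovi; stems ending in -d add the prefix pi-; stems ending in -o or -v insert -ol- after the first vowel.
So suzil → suzillul.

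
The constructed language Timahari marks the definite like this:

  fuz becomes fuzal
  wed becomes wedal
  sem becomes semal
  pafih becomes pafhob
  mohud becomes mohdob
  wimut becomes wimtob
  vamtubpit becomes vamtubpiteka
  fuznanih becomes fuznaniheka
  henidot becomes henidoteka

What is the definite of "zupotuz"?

zupotuzeka

wed and mohud both end in -d yet inflect differently (wedal, mohdob), so the final letter is not what conditions the rule; the number of vowels is.
"zupotuz" has 3 vowels. The stems with 3 vowels (vamtubpit → vamtubpiteka, fuznanih → fuznaniheka, henidot → henidoteka) add -eka.
So zupotuz → zupotuzeka.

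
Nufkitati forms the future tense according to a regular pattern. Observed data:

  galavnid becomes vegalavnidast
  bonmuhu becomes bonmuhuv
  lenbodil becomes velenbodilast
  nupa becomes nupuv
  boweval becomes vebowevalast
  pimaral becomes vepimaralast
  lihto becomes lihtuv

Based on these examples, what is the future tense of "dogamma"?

nupa and pimaral both have last vowel 'a' yet inflect differently (nupuv, vepimaralast), so the last vowel is not what conditions the rule; whether the stem ends in a vowel or a consonant is.
"dogamma" ends in a vowel. The stems ending in a vowel (nupa → nupuv, bonmuhu → bonmuhuv, lihto → lihtuv) drop the final letter and add -uv.
So dogamma → dogammuv.

dogammuv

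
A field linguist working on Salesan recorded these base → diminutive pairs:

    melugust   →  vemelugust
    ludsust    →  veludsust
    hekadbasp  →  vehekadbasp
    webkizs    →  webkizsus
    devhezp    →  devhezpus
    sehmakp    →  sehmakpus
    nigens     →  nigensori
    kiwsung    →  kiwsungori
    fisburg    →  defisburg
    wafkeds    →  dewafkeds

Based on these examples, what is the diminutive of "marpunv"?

marpunvori

hekadbasp and devhezp both end in -p yet inflect differently (vehekadbasp, devhezpus), so the final letter is not what conditions the rule; the second-to-last letter is.
"marpunv" has second-to-last letter 'n'. The stems whose second-to-last letter is 'n' (nigens → nigensori, kiwsung → kiwsungori) add -ori.
The other patterns: stems whose second-to-last letter is 's' add the prefix ve-; stems whose second-to-last letter is 'k' or 'z' add -us; stems whose second-to-last letter is 'd' or 'r' add the prefix de-.
So marpunv → marpunvori.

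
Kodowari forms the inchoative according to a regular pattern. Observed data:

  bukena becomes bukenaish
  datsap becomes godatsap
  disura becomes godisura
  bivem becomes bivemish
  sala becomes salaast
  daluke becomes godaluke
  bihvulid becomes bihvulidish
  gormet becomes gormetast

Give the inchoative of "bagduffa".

disura and bukena both end in -a yet inflect differently (godisura, bukenaish), so the final letter is not what conditions the rule; the first letter is.
"bagduffa" begins with b-. The stems beginning with b- (bihvulid → bihvulidish, bukena → bukenaish, bivem → bivemish) add -ish.
The other patterns: stems beginning with d- add the prefix go-; stems beginning with g- or s- add -ast.
So bagduffa → bagduffaish.

bagduffaish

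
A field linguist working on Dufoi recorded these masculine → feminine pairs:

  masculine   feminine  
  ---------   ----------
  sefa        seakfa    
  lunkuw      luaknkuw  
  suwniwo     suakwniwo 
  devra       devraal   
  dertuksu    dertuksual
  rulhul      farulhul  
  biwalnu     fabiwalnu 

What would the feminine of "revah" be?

"revah" begins with r-. The one such stem in the data (rulhul → farulhul) adds the prefix fa-, so the same rule applies.
So revah → farevah.

farevah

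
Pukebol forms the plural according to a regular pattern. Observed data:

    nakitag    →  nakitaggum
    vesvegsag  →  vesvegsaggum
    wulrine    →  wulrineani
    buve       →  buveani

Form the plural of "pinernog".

"pinernog" ends in a consonant. The stems ending in a consonant (nakitag → nakitaggum, vesvegsag → vesvegsaggum) double the final consonant and add -um.
So pinernog → pinernoggum.

pinernoggum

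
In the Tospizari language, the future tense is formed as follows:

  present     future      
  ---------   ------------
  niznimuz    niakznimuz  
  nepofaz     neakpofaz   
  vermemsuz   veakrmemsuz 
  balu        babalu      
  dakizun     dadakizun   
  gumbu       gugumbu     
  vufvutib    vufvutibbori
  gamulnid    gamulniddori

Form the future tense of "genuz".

"genuz" ends in -z. The stems ending in -z (niznimuz → niakznimuz, nepofaz → neakpofaz, vermemsuz → veakrmemsuz) insert -ak- after the first vowel.
The other patterns: stems ending in -n or -u repeat the first consonant+vowel as a prefix; stems ending in -b or -d double the final consonant and add -ori.
So genuz → geaknuz.

geaknuz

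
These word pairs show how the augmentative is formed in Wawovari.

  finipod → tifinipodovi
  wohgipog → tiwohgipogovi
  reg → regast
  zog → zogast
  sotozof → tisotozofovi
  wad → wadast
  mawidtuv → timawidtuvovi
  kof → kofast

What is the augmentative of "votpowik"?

tivotpowikovi

zog and wohgipog both end in -g yet inflect differently (zogast, tiwohgipogovi), so the final letter is not what conditions the rule; the number of vowels is.
"votpowik" has 3 vowels. The stems with 3 vowels (wohgipog → tiwohgipogovi, mawidtuv → timawidtuvovi, finipod → tifinipodovi) add ti- … -ovi around the stem.
So votpowik → tivotpowikovi.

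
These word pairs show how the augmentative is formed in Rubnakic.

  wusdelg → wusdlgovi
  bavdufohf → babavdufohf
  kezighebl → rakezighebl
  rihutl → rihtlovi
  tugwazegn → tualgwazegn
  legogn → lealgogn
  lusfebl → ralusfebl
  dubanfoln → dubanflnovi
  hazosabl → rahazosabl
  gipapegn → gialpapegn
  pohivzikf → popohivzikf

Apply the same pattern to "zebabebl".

razebabebl

"zebabebl" has second-to-last letter 'b'. The stems whose second-to-last letter is 'b' (kezighebl → rakezighebl, hazosabl → rahazosabl, lusfebl → ralusfebl) add the prefix ra-.
So zebabebl → razebabebl.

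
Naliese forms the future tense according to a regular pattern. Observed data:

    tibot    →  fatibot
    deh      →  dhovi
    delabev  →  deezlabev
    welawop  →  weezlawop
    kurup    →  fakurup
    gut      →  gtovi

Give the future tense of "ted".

"ted" has 1 vowel. The stems with 1 vowel (gut → gtovi, deh → dhovi) delete the last vowel and add -ovi.
The other patterns: stems with 2 vowels add the prefix fa-; stems with 3 vowels insert -ez- after the first vowel.
So ted → tdovi.

tdovi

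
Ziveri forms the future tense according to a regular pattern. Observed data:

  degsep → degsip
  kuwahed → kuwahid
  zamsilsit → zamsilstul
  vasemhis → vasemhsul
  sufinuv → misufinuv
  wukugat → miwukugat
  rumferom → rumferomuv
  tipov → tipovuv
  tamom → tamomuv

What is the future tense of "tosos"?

tososuv

"tosos" has last vowel 'o'. The stems whose last vowel is 'o' (rumferom → rumferomuv, tipov → tipovuv, tamom → tamomuv) add -uv.
The other patterns: stems whose last vowel is 'e' change the last vowel to 'i'; stems whose last vowel is 'i' delete the last vowel and add -ul; stems whose last vowel is 'a' or 'u' add the prefix mi-.
So tosos → tososuv.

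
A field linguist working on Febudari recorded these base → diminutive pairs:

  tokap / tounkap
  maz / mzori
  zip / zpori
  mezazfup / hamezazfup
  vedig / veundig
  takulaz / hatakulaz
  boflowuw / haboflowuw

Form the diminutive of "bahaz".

baunhaz

zip and tokap both end in -p yet inflect differently (zpori, tounkap), so the final letter is not what conditions the rule; the number of vowels is.
"bahaz" has 2 vowels. The stems with 2 vowels (vedig → veundig, tokap → tounkap) insert -un- after the first vowel.
The other patterns: stems with 1 vowel delete the last vowel and add -ori; stems with 3 vowels add the prefix ha-.
So bahaz → baunhaz.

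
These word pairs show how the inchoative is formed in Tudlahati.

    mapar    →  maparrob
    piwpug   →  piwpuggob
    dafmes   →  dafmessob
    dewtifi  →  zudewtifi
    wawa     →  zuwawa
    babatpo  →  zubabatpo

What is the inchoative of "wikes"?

mapar and wawa both have last vowel 'a' yet inflect differently (maparrob, zuwawa), so the last vowel is not what conditions the rule; whether the stem ends in a vowel or a consonant is.
"wikes" ends in a consonant. The stems ending in a consonant (mapar → maparrob, piwpug → piwpuggob, dafmes → dafmessob) double the final consonant and add -ob.
So wikes → wikessob.

wikessob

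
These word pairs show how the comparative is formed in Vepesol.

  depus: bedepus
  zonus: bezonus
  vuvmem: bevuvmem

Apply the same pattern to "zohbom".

Every pair shown (depus → bedepus, zonus → bezonus, vuvmem → bevuvmem) follows the same rule: add the prefix be-.
So zohbom → bezohbom.

bezohbom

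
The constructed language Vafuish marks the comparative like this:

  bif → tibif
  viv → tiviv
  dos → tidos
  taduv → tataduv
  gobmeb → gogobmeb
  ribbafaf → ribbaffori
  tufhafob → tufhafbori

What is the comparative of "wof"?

"wof" has 1 vowel. The stems with 1 vowel (bif → tibif, viv → tiviv, dos → tidos) add the prefix ti-.
So wof → tiwof.

tiwof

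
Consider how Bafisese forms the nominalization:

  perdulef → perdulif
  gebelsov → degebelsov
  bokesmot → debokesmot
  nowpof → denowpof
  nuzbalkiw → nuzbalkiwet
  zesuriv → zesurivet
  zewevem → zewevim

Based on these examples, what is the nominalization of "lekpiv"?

perdulef and nowpof both end in -f yet inflect differently (perdulif, denowpof), so the final letter is not what conditions the rule; the last vowel is.
"lekpiv" has last vowel 'i'. The stems whose last vowel is 'i' (zesuriv → zesurivet, nuzbalkiw → nuzbalkiwet) add -et.
So lekpiv → lekpivet.

lekpivet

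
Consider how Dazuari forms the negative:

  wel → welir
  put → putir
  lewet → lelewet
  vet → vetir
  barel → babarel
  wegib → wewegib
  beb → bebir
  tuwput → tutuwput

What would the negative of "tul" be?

barel and wel both end in -l yet inflect differently (babarel, welir), so the final letter is not what conditions the rule; the number of vowels is.
"tul" has 1 vowel. The stems with 1 vowel (wel → welir, vet → vetir, beb → bebir) add -ir.
The other pattern: stems with 2 vowels repeat the first consonant+vowel as a prefix.
So tul → tulir.

tulir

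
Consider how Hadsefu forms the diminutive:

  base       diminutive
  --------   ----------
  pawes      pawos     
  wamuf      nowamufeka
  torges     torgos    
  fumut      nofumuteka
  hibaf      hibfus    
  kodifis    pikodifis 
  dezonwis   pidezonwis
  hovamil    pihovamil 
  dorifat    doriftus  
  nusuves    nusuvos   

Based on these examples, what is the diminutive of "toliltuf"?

notoliltufeka

"toliltuf" has last vowel 'u'. The stems whose last vowel is 'u' (wamuf → nowamufeka, fumut → nofumuteka) add no- … -eka around the stem.
The other patterns: stems whose last vowel is 'a' delete the last vowel and add -us; stems whose last vowel is 'e' change the last vowel to 'o'; stems whose last vowel is 'i' add the prefix pi-.
So toliltuf → notoliltufeka.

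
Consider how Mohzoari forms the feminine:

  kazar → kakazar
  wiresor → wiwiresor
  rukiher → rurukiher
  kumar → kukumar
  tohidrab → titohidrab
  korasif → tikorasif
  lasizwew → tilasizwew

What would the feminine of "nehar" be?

nenehar

kazar and tohidrab both have last vowel 'a' yet inflect differently (kakazar, titohidrab), so the last vowel is not what conditions the rule; the final letter is.
"nehar" ends in -r. The stems ending in -r (kazar → kakazar, wiresor → wiwiresor, rukiher → rurukiher) repeat the first consonant+vowel as a prefix.
The other pattern: stems ending in -b, -f or -w add the prefix ti-.
So nehar → nenehar.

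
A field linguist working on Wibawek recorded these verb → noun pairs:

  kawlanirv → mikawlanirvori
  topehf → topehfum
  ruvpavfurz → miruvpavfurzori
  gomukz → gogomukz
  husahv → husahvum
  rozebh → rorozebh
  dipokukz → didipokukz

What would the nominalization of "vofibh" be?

vovofibh

"vofibh" has second-to-last letter 'b'. The one such stem in the data (rozebh → rorozebh) repeats the first consonant+vowel as a prefix (as do gomukz, dipokukz), so the same rule applies.
The other patterns: stems whose second-to-last letter is 'r' add mi- … -ori around the stem; stems whose second-to-last letter is 'h' add -um.
So vofibh → vovofibh.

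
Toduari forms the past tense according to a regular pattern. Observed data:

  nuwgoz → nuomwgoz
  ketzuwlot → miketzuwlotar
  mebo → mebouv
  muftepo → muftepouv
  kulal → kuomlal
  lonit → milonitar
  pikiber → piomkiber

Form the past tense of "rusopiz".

ruomsopiz

mebo and ketzuwlot both have last vowel 'o' yet inflect differently (mebouv, miketzuwlotar), so the last vowel is not what conditions the rule; the final letter is.
"rusopiz" ends in -z. The one such stem in the data (nuwgoz → nuomwgoz) inserts -om- after the first vowel (as do pikiber, kulal), so the same rule applies.
The other patterns: stems ending in -o add -uv; stems ending in -t add mi- … -ar around the stem.
So rusopiz → ruomsopiz.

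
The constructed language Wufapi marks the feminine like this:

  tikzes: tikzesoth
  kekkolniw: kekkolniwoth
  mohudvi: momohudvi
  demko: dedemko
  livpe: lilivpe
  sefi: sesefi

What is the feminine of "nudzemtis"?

tikzes and livpe both have last vowel 'e' yet inflect differently (tikzesoth, lilivpe), so the last vowel is not what conditions the rule; whether the stem ends in a vowel or a consonant is.
"nudzemtis" ends in a consonant. The stems ending in a consonant (tikzes → tikzesoth, kekkolniw → kekkolniwoth) add -oth.
The other pattern: stems ending in a vowel repeat the first consonant+vowel as a prefix.
So nudzemtis → nudzemtisoth.

nudzemtisoth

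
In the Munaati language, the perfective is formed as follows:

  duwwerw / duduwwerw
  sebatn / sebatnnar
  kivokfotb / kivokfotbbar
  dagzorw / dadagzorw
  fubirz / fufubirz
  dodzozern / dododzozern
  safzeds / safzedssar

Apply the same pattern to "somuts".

somutssar

dodzozern and sebatn both end in -n yet inflect differently (dododzozern, sebatnnar), so the final letter is not what conditions the rule; the second-to-last letter is.
"somuts" has second-to-last letter 't'. The stems whose second-to-last letter is 't' (kivokfotb → kivokfotbbar, sebatn → sebatnnar) double the final consonant and add -ar.
The other pattern: stems whose second-to-last letter is 'r' repeat the first consonant+vowel as a prefix.
So somuts → somutssar.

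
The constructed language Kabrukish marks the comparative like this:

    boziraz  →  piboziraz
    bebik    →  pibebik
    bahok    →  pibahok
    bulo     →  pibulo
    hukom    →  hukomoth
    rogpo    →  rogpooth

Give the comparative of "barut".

bulo and rogpo both end in -o yet inflect differently (pibulo, rogpooth), so the final letter is not what conditions the rule; the first letter is.
"barut" begins with b-. The stems beginning with b- (boziraz → piboziraz, bebik → pibebik, bahok → pibahok) add the prefix pi-.
So barut → pibarut.

pibarut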